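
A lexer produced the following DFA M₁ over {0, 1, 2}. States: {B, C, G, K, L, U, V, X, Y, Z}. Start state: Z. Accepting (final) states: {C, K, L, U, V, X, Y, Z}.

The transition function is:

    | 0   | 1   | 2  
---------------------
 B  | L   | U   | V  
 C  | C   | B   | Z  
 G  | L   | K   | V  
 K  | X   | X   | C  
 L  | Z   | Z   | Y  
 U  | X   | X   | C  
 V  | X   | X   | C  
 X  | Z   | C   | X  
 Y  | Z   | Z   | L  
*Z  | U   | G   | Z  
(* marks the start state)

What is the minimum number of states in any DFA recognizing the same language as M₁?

6

P0 = {C,K,L,U,V,X,Y,Z} | {B,G}.
Split {C,K,L,U,V,X,Y,Z} by δ(·,1) → {K,L,U,V,X,Y} and {C,Z}.
Refine {K,L,U,V,X,Y} on symbol 0: members go to different blocks, giving {K,U,V} and {L,X,Y}.
Refine {C,Z} on symbol 0: members go to different blocks, giving {C} and {Z}.
Refine {L,X,Y} on symbol 1: members go to different blocks, giving {L,Y} and {X}.
The partition is now stable with 6 blocks: {K,U,V} | {B,G} | {C} | {L,Y} | {Z} | {X}.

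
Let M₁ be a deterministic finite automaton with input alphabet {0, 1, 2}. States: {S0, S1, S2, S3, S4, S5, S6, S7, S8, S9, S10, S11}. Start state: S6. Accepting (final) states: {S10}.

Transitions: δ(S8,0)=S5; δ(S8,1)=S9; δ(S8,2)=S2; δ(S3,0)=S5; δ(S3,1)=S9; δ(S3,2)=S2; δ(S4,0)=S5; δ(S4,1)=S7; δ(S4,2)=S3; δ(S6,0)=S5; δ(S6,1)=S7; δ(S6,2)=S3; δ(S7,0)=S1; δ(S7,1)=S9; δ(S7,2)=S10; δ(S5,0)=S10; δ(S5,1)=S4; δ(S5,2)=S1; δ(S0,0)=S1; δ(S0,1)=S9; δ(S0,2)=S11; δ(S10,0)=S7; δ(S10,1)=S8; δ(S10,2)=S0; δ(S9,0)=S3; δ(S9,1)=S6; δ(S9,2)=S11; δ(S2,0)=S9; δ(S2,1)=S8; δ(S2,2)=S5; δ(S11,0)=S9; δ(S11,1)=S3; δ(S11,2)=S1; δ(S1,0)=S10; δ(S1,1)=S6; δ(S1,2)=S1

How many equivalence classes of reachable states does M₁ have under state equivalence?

Every state is reachable, so we keep all 12.
Initial partition by acceptance: {S10} | {S0,S1,S2,S3,S4,S5,S6,S7,S8,S9,S11}.
On input 0, block {S0,S1,S2,S3,S4,S5,S6,S7,S8,S9,S11} splits into {S0,S2,S3,S4,S6,S7,S8,S9,S11} and {S1,S5}.
On input 0, block {S0,S2,S3,S4,S6,S7,S8,S9,S11} splits into {S0,S3,S4,S6,S7,S8} and {S2,S9,S11}.
Refine {S0,S3,S4,S6,S7,S8} on symbol 1: members go to different blocks, giving {S0,S3,S7,S8} and {S4,S6}.
Split {S0,S3,S7,S8} by δ(·,2) → {S0,S3,S8} and {S7}.
Refine {S2,S9,S11} on symbol 0: members go to different blocks, giving {S2,S11} and {S9}.
Stable partition: {S10} | {S0,S3,S8} | {S1,S5} | {S2,S11} | {S4,S6} | {S7} | {S9} — 7 equivalence classes.

7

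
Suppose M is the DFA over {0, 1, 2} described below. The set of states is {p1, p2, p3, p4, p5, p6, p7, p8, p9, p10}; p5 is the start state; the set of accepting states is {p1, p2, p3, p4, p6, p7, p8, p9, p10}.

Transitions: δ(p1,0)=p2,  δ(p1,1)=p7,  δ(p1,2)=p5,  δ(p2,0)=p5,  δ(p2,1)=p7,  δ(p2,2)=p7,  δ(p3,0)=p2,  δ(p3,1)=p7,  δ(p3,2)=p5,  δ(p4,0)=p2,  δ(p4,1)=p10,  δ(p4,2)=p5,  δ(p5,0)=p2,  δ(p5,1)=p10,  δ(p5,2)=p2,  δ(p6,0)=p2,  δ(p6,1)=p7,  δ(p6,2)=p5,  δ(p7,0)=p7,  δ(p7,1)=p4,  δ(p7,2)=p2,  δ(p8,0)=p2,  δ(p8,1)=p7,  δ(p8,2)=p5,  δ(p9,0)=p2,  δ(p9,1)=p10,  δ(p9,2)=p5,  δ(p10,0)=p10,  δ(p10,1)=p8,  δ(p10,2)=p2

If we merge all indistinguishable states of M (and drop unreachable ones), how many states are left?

4

States {p1,p3,p6,p9} cannot be reached from the start state, so discard them.
Start with accepting vs non-accepting: {p2,p4,p7,p8,p10} | {p5}.
Split {p2,p4,p7,p8,p10} by δ(·,0) → {p4,p7,p8,p10} and {p2}.
Split {p4,p7,p8,p10} by δ(·,0) → {p4,p8} and {p7,p10}.
Stable partition: {p4,p8} | {p5} | {p2} | {p7,p10} — 4 equivalence classes.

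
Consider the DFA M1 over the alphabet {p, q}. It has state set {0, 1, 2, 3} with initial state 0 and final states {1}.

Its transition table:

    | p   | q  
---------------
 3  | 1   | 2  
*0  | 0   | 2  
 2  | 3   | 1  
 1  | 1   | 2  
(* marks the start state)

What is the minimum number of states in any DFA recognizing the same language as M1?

4

All states are reachable from the start state.
P0 = {1} | {0,2,3}.
Refine {0,2,3} on symbol p: members go to different blocks, giving {0,2} and {3}.
Refine {0,2} on symbol p: members go to different blocks, giving {0} and {2}.
The partition is now stable with 4 blocks: {1} | {0} | {3} | {2}.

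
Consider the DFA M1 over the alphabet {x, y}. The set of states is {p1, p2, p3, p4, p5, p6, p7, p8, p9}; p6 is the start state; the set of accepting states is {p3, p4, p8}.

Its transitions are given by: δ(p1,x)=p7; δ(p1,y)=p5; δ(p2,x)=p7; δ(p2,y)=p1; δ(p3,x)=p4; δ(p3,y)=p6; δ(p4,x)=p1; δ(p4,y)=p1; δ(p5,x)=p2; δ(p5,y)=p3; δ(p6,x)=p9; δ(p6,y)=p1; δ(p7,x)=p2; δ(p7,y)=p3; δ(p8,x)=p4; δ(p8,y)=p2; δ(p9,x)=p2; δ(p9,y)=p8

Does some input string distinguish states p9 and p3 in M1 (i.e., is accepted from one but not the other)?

Yes

P0 = {p3,p4,p8} | {p1,p2,p5,p6,p7,p9}.
Split {p3,p4,p8} by δ(·,x) → {p3,p8} and {p4}.
Split {p1,p2,p5,p6,p7,p9} by δ(·,y) → {p1,p2,p6} and {p5,p7,p9}.
Split {p1,p2,p6} by δ(·,y) → {p2,p6} and {p1}.
No further refinement is possible. Final partition (5 blocks): {p3,p8} | {p2,p6} | {p4} | {p5,p7,p9} | {p1}.
p9 and p3 end up in different blocks, so they are distinguishable. For instance, the string 'ε' is accepted from only p3.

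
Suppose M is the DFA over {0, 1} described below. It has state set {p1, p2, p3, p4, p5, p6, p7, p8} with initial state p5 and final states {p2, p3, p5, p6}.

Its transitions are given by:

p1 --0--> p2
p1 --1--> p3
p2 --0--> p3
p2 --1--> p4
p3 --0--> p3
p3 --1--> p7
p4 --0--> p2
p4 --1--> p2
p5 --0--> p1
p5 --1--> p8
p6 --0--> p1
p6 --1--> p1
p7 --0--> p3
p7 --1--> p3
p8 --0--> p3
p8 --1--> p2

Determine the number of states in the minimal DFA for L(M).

States {p6} cannot be reached from the start state, so discard them.
Start with accepting vs non-accepting: {p2,p3,p5} | {p1,p4,p7,p8}.
Split {p2,p3,p5} by δ(·,0) → {p2,p3} and {p5}.
The partition is now stable with 3 blocks: {p2,p3} | {p1,p4,p7,p8} | {p5}.

3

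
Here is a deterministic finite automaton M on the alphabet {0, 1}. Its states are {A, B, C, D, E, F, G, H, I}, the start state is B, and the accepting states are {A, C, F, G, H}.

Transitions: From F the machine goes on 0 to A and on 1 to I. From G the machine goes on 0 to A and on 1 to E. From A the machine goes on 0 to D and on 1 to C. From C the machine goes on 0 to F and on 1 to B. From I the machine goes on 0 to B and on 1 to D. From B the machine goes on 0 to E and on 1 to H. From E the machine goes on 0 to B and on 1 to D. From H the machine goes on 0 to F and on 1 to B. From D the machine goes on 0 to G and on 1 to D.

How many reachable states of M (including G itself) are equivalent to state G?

2

All states are reachable from the start state.
Start with accepting vs non-accepting: {A,C,F,G,H} | {B,D,E,I}.
Split {A,C,F,G,H} by δ(·,0) → {C,F,G,H} and {A}.
Split {C,F,G,H} by δ(·,0) → {C,H} and {F,G}.
On input 0, block {B,D,E,I} splits into {B,E,I} and {D}.
Split {B,E,I} by δ(·,1) → {E,I} and {B}.
No further refinement is possible. Final partition (6 blocks): {C,H} | {E,I} | {A} | {F,G} | {D} | {B}.
The equivalence class containing G is {F,G}, of size 2.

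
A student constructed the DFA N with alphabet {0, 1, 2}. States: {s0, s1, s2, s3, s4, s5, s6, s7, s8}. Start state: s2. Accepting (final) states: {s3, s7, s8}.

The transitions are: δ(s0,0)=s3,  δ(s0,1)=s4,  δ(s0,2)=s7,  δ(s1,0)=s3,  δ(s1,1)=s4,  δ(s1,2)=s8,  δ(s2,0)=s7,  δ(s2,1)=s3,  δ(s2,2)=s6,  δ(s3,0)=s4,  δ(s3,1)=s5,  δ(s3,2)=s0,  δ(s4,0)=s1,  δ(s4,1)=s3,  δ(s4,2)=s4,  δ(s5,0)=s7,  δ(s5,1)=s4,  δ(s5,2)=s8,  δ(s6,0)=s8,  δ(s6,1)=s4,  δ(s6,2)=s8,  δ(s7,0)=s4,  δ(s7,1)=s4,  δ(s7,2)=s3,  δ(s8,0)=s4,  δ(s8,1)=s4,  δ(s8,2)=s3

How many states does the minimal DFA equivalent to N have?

6

Start with accepting vs non-accepting: {s3,s7,s8} | {s0,s1,s2,s4,s5,s6}.
Split {s3,s7,s8} by δ(·,2) → {s7,s8} and {s3}.
Split {s0,s1,s2,s4,s5,s6} by δ(·,0) → {s2,s5,s6} and {s0,s1} and {s4}.
Refine {s2,s5,s6} on symbol 1: members go to different blocks, giving {s5,s6} and {s2}.
The partition is now stable with 6 blocks: {s7,s8} | {s5,s6} | {s3} | {s0,s1} | {s4} | {s2}.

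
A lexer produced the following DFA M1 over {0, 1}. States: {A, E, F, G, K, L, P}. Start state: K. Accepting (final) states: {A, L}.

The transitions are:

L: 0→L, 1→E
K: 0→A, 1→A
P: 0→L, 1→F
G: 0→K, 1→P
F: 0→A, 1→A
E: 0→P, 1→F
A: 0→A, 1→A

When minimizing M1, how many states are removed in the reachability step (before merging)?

Starting at K and following transitions, the reachable set is {A, K}. That leaves E, F, G, L, P unreachable — 5 in total.

5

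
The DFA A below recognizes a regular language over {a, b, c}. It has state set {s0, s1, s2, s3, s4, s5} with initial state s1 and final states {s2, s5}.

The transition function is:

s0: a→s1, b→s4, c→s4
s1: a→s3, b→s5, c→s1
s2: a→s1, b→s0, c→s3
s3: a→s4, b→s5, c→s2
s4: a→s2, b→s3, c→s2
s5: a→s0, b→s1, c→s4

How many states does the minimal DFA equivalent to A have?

6

All states are reachable from the start state.
Initial partition by acceptance: {s2,s5} | {s0,s1,s3,s4}.
Refine {s0,s1,s3,s4} on symbol a: members go to different blocks, giving {s0,s1,s3} and {s4}.
Refine {s2,s5} on symbol c: members go to different blocks, giving {s2} and {s5}.
Split {s0,s1,s3} by δ(·,a) → {s0,s1} and {s3}.
Refine {s0,s1} on symbol a: members go to different blocks, giving {s0} and {s1}.
No further refinement is possible. Final partition (6 blocks): {s2} | {s0} | {s4} | {s5} | {s3} | {s1}.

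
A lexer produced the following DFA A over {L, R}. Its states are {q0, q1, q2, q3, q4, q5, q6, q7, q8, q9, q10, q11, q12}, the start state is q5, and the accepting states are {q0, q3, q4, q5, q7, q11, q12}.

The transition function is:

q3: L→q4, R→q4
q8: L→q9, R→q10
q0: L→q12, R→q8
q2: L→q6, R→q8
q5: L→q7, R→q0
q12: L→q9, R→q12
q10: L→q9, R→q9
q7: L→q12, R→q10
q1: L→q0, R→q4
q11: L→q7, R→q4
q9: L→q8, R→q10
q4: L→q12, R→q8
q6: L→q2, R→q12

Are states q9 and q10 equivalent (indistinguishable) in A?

Yes

States {q1,q2,q3,q4,q6,q11} cannot be reached from the start state, so discard them.
Initial partition by acceptance: {q0,q5,q7,q12} | {q8,q9,q10}.
Refine {q0,q5,q7,q12} on symbol L: members go to different blocks, giving {q0,q5,q7} and {q12}.
On input L, block {q0,q5,q7} splits into {q0,q7} and {q5}.
No further refinement is possible. Final partition (4 blocks): {q0,q7} | {q8,q9,q10} | {q12} | {q5}.
q9 and q10 lie in the same block of the stable partition, so they are equivalent — no string distinguishes them.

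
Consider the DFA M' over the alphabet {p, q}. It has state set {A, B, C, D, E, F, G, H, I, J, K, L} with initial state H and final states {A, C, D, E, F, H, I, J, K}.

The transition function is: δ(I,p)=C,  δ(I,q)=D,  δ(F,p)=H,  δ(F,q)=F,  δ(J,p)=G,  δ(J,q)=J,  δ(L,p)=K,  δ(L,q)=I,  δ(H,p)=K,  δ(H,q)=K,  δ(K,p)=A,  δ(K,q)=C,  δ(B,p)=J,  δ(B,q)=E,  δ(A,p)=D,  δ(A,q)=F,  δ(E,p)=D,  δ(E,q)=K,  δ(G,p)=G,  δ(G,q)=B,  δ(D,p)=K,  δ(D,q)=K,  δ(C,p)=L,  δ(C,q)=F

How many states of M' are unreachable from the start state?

4

No path from H leads to B, E, G, J; the other 8 states are all reachable.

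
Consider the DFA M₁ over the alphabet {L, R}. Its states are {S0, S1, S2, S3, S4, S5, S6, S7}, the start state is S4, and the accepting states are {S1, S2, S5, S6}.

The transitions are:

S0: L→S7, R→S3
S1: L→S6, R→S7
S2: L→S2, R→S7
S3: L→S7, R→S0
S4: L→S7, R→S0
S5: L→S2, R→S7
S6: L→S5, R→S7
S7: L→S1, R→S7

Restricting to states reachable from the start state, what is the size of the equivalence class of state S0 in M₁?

Initial partition by acceptance: {S1,S2,S5,S6} | {S0,S3,S4,S7}.
On input L, block {S0,S3,S4,S7} splits into {S0,S3,S4} and {S7}.
No further refinement is possible. Final partition (3 blocks): {S1,S2,S5,S6} | {S0,S3,S4} | {S7}.
The equivalence class containing S0 is {S0,S3,S4}, of size 3.

3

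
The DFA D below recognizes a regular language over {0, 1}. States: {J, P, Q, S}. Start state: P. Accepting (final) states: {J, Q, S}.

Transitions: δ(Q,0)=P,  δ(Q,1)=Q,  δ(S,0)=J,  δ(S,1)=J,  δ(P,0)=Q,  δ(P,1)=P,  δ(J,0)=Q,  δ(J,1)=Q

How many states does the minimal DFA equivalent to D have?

First remove the unreachable states {J,S}; 2 states remain.
Initial partition by acceptance: {Q} | {P}.
No further refinement is possible. Final partition (2 blocks): {Q} | {P}.

2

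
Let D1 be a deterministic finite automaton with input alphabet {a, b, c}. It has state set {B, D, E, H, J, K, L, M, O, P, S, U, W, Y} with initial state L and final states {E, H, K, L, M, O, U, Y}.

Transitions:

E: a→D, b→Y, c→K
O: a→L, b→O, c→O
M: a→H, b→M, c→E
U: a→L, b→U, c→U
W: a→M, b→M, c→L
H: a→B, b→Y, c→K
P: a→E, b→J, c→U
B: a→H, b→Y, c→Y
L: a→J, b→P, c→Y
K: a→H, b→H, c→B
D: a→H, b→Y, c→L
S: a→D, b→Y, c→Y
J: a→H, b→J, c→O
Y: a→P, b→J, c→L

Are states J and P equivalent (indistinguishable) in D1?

Yes

States {M,S,W} cannot be reached from the start state, so discard them.
P0 = {E,H,K,L,O,U,Y} | {B,D,J,P}.
Split {E,H,K,L,O,U,Y} by δ(·,a) → {E,H,L,Y} and {K,O,U}.
On input b, block {E,H,L,Y} splits into {L,Y} and {E,H}.
Refine {B,D,J,P} on symbol b: members go to different blocks, giving {J,P} and {B,D}.
Refine {K,O,U} on symbol a: members go to different blocks, giving {O,U} and {K}.
Stable partition: {L,Y} | {J,P} | {O,U} | {E,H} | {B,D} | {K} — 6 equivalence classes.
J and P lie in the same block of the stable partition, so they are equivalent — no string distinguishes them.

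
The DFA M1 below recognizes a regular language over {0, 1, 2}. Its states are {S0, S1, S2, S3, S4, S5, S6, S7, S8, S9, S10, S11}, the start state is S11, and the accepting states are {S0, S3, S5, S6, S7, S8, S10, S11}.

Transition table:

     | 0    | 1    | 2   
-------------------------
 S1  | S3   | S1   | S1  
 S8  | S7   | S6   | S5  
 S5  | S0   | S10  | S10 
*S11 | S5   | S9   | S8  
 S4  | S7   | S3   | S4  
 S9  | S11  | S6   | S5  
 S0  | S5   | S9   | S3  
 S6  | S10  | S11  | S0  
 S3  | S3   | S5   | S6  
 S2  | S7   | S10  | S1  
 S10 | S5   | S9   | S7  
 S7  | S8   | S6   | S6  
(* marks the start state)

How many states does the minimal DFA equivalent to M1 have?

4

Reachable states from the start: {S0,S3,S5,S6,S7,S8,S9,S10,S11}. Unreachable: {S1,S2,S4} — drop them.
Initial partition by acceptance: {S0,S3,S5,S6,S7,S8,S10,S11} | {S9}.
Split {S0,S3,S5,S6,S7,S8,S10,S11} by δ(·,1) → {S3,S5,S6,S7,S8} and {S0,S10,S11}.
On input 0, block {S3,S5,S6,S7,S8} splits into {S3,S7,S8} and {S5,S6}.
Stable partition: {S3,S7,S8} | {S9} | {S0,S10,S11} | {S5,S6} — 4 equivalence classes.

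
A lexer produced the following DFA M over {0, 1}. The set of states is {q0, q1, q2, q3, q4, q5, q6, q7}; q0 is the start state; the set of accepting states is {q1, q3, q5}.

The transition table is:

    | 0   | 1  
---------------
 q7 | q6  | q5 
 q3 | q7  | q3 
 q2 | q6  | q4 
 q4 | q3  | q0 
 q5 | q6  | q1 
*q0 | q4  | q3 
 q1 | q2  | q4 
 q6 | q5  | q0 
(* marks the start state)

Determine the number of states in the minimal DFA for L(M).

Initial partition by acceptance: {q1,q3,q5} | {q0,q2,q4,q6,q7}.
Refine {q1,q3,q5} on symbol 1: members go to different blocks, giving {q3,q5} and {q1}.
On input 1, block {q3,q5} splits into {q3} and {q5}.
On input 0, block {q0,q2,q4,q6,q7} splits into {q0,q2,q7} and {q4} and {q6}.
On input 0, block {q0,q2,q7} splits into {q2,q7} and {q0}.
Refine {q2,q7} on symbol 1: members go to different blocks, giving {q2} and {q7}.
The partition is now stable with 8 blocks: {q3} | {q2} | {q1} | {q5} | {q4} | {q6} | {q0} | {q7}.

8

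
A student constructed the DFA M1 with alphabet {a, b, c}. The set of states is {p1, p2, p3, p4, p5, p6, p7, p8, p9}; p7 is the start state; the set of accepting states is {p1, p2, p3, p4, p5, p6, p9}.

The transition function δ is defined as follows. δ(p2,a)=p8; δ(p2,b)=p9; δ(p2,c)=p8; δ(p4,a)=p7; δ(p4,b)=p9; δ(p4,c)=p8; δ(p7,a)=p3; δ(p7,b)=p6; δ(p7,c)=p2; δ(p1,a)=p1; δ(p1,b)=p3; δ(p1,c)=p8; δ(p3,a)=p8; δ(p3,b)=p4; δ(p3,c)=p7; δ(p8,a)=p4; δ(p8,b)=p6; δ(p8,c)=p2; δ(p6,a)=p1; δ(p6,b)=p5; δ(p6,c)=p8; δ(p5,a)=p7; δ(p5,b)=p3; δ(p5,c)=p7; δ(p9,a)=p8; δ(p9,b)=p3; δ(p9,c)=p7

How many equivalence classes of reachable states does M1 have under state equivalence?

3

All states are reachable from the start state.
Start with accepting vs non-accepting: {p1,p2,p3,p4,p5,p6,p9} | {p7,p8}.
Refine {p1,p2,p3,p4,p5,p6,p9} on symbol a: members go to different blocks, giving {p2,p3,p4,p5,p9} and {p1,p6}.
Stable partition: {p2,p3,p4,p5,p9} | {p7,p8} | {p1,p6} — 3 equivalence classes.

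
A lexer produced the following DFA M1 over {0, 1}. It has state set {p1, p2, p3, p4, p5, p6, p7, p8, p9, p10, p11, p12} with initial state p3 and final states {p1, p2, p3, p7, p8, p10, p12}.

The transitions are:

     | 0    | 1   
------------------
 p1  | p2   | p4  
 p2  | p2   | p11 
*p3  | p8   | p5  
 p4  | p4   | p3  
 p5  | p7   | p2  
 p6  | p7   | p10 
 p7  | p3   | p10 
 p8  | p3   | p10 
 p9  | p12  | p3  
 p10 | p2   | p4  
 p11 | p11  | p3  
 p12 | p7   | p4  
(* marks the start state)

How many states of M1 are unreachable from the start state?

No path from p3 leads to p1, p6, p9, p12; the other 8 states are all reachable.

4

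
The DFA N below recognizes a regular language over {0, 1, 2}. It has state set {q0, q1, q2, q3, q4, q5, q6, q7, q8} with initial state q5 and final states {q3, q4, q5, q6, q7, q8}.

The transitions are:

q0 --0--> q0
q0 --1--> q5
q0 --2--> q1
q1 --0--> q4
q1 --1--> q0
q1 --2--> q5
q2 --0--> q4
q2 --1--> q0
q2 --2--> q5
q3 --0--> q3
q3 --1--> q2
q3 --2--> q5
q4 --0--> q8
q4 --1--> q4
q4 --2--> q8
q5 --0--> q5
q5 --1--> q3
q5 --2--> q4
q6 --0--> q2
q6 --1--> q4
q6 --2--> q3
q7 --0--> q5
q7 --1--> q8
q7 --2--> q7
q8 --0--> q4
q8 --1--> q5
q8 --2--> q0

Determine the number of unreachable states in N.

No path from q5 leads to q6, q7; the other 7 states are all reachable.

2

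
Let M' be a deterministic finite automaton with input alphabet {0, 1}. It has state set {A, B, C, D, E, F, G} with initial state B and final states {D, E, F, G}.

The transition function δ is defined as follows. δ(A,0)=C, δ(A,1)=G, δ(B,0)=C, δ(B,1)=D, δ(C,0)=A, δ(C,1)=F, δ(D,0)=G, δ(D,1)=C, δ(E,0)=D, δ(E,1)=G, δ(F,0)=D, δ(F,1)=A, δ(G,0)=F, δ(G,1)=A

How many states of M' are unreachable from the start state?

1

Starting at B and following transitions, the reachable set is {A, B, C, D, F, G}. That leaves E unreachable — 1 in total.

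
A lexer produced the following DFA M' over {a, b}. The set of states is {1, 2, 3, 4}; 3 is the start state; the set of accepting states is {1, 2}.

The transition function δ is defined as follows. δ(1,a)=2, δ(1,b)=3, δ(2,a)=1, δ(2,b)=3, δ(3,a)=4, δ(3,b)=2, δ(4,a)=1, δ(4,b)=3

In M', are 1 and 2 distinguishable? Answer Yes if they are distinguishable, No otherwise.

All states are reachable from the start state.
Start with accepting vs non-accepting: {1,2} | {3,4}.
Refine {3,4} on symbol a: members go to different blocks, giving {3} and {4}.
Stable partition: {1,2} | {3} | {4} — 3 equivalence classes.
1 and 2 lie in the same block of the stable partition, so they are equivalent — no string distinguishes them.

No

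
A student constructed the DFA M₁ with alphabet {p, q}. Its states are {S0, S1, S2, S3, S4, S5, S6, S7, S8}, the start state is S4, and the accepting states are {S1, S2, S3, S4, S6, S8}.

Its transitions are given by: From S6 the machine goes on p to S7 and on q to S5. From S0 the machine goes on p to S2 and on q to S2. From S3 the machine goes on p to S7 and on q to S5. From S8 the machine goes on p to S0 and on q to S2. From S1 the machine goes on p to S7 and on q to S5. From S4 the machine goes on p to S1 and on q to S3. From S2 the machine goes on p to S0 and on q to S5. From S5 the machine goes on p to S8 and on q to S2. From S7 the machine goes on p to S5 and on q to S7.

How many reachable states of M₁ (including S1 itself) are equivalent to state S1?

2

First remove the unreachable states {S6}; 8 states remain.
P0 = {S1,S2,S3,S4,S8} | {S0,S5,S7}.
Refine {S1,S2,S3,S4,S8} on symbol p: members go to different blocks, giving {S1,S2,S3,S8} and {S4}.
On input q, block {S1,S2,S3,S8} splits into {S1,S2,S3} and {S8}.
Refine {S0,S5,S7} on symbol p: members go to different blocks, giving {S0} and {S5} and {S7}.
Split {S1,S2,S3} by δ(·,p) → {S1,S3} and {S2}.
The partition is now stable with 7 blocks: {S1,S3} | {S0} | {S4} | {S8} | {S5} | {S7} | {S2}.
State S1 belongs to the block {S1,S3}, which has 2 states.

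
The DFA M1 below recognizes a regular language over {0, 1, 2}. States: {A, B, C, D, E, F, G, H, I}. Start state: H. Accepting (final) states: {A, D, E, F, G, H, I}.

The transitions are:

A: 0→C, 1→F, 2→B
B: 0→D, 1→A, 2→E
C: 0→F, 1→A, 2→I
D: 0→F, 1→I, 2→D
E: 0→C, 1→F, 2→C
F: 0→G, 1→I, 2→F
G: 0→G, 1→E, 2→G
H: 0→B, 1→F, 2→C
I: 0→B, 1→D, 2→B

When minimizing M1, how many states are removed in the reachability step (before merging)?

A breadth-first search from the start state visits every state.

0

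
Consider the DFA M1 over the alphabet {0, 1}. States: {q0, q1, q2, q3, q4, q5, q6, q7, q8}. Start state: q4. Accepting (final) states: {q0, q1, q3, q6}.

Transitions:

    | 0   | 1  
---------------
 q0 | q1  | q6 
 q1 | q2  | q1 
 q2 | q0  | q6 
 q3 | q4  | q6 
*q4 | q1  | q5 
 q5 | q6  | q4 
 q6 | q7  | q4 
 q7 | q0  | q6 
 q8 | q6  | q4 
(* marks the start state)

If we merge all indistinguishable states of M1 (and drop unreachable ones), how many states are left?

Reachable states from the start: {q0,q1,q2,q4,q5,q6,q7}. Unreachable: {q3,q8} — drop them.
Initial partition by acceptance: {q0,q1,q6} | {q2,q4,q5,q7}.
On input 0, block {q0,q1,q6} splits into {q1,q6} and {q0}.
On input 1, block {q1,q6} splits into {q1} and {q6}.
Refine {q2,q4,q5,q7} on symbol 0: members go to different blocks, giving {q2,q7} and {q4} and {q5}.
No further refinement is possible. Final partition (6 blocks): {q1} | {q2,q7} | {q0} | {q6} | {q4} | {q5}.

6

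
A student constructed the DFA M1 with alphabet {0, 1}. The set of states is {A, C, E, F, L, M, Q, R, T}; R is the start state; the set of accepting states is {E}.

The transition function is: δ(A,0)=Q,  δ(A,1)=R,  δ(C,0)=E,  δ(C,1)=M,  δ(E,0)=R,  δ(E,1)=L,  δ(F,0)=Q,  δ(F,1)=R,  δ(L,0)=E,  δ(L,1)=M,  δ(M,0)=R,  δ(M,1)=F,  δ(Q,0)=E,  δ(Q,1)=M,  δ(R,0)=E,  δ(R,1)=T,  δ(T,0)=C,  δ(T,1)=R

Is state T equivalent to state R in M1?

No

First remove the unreachable states {A}; 8 states remain.
Initial partition by acceptance: {E} | {C,F,L,M,Q,R,T}.
Split {C,F,L,M,Q,R,T} by δ(·,0) → {C,L,Q,R} and {F,M,T}.
Refine {F,M,T} on symbol 1: members go to different blocks, giving {F,T} and {M}.
Refine {C,L,Q,R} on symbol 1: members go to different blocks, giving {C,L,Q} and {R}.
The partition is now stable with 5 blocks: {E} | {C,L,Q} | {F,T} | {M} | {R}.
T and R end up in different blocks, so they are distinguishable. For instance, the string '0' is accepted from only R.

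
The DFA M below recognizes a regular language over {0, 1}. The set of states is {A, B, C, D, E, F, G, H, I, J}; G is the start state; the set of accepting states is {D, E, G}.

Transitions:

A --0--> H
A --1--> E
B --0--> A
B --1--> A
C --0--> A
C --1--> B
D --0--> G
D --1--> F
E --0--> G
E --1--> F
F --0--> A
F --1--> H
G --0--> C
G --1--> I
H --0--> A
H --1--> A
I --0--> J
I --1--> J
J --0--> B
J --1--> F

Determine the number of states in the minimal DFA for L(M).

7

First remove the unreachable states {D}; 9 states remain.
Start with accepting vs non-accepting: {E,G} | {A,B,C,F,H,I,J}.
Refine {E,G} on symbol 0: members go to different blocks, giving {E} and {G}.
Refine {A,B,C,F,H,I,J} on symbol 1: members go to different blocks, giving {B,C,F,H,I,J} and {A}.
Refine {B,C,F,H,I,J} on symbol 0: members go to different blocks, giving {B,C,F,H} and {I,J}.
On input 1, block {B,C,F,H} splits into {B,H} and {C,F}.
Refine {I,J} on symbol 0: members go to different blocks, giving {I} and {J}.
Stable partition: {E} | {B,H} | {G} | {A} | {I} | {C,F} | {J} — 7 equivalence classes.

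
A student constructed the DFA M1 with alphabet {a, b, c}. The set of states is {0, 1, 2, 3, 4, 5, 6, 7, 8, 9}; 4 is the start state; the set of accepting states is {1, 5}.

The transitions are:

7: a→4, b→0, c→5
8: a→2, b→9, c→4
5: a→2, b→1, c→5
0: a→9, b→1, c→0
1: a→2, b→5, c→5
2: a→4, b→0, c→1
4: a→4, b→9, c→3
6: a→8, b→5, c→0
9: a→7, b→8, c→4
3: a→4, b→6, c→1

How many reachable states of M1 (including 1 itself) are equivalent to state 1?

2

All states are reachable from the start state.
Initial partition by acceptance: {1,5} | {0,2,3,4,6,7,8,9}.
Split {0,2,3,4,6,7,8,9} by δ(·,b) → {2,3,4,7,8,9} and {0,6}.
On input b, block {2,3,4,7,8,9} splits into {2,3,7} and {4,8,9}.
Refine {4,8,9} on symbol a: members go to different blocks, giving {8,9} and {4}.
Stable partition: {1,5} | {2,3,7} | {0,6} | {8,9} | {4} — 5 equivalence classes.
State 1 belongs to the block {1,5}, which has 2 states.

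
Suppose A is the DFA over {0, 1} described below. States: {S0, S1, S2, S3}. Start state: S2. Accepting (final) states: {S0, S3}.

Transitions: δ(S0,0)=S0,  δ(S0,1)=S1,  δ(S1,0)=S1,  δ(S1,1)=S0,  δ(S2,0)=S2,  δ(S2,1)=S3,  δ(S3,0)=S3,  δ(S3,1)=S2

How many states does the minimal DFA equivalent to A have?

States {S0,S1} cannot be reached from the start state, so discard them.
P0 = {S3} | {S2}.
No further refinement is possible. Final partition (2 blocks): {S3} | {S2}.

2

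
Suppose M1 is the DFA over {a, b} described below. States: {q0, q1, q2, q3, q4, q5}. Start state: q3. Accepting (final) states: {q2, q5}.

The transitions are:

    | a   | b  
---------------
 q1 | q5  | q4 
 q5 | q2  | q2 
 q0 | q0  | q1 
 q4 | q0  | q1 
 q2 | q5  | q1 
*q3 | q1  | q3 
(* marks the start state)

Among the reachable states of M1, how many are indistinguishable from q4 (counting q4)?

2

Every state is reachable, so we keep all 6.
Initial partition by acceptance: {q2,q5} | {q0,q1,q3,q4}.
Refine {q2,q5} on symbol b: members go to different blocks, giving {q2} and {q5}.
Split {q0,q1,q3,q4} by δ(·,a) → {q0,q3,q4} and {q1}.
Refine {q0,q3,q4} on symbol a: members go to different blocks, giving {q0,q4} and {q3}.
The partition is now stable with 5 blocks: {q2} | {q0,q4} | {q5} | {q1} | {q3}.
State q4 belongs to the block {q0,q4}, which has 2 states.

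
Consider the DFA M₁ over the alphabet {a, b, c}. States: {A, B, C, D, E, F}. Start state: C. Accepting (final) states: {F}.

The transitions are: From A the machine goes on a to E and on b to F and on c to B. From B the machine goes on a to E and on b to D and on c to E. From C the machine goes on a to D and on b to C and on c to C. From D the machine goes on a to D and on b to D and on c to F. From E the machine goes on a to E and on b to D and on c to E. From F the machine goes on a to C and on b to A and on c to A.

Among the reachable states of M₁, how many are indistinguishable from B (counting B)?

Start with accepting vs non-accepting: {F} | {A,B,C,D,E}.
On input b, block {A,B,C,D,E} splits into {B,C,D,E} and {A}.
Split {B,C,D,E} by δ(·,c) → {B,C,E} and {D}.
Refine {B,C,E} on symbol a: members go to different blocks, giving {B,E} and {C}.
Stable partition: {F} | {B,E} | {A} | {D} | {C} — 5 equivalence classes.
The equivalence class containing B is {B,E}, of size 2.

2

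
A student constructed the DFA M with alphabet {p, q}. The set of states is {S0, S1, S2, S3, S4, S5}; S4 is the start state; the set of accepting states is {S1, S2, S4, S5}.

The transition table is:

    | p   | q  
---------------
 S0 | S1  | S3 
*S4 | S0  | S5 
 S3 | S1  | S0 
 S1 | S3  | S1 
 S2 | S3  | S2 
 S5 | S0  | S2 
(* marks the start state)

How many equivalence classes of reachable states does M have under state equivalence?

Initial partition by acceptance: {S1,S2,S4,S5} | {S0,S3}.
The partition is now stable with 2 blocks: {S1,S2,S4,S5} | {S0,S3}.

2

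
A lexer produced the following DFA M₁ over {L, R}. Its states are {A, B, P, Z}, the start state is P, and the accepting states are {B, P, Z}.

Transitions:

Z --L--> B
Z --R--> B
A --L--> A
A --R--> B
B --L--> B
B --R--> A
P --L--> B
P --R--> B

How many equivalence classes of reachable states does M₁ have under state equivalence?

States {Z} cannot be reached from the start state, so discard them.
Start with accepting vs non-accepting: {B,P} | {A}.
On input R, block {B,P} splits into {P} and {B}.
Stable partition: {P} | {A} | {B} — 3 equivalence classes.

3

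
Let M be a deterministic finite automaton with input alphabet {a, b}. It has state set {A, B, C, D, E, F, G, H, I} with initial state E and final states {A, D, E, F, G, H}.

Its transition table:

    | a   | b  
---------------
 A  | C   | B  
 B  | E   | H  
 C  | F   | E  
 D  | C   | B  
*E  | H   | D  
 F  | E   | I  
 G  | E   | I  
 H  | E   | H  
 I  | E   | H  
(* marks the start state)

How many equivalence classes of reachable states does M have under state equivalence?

6

Reachable states from the start: {B,C,D,E,F,H,I}. Unreachable: {A,G} — drop them.
Initial partition by acceptance: {D,E,F,H} | {B,C,I}.
Refine {D,E,F,H} on symbol a: members go to different blocks, giving {E,F,H} and {D}.
Split {E,F,H} by δ(·,b) → {E} and {F} and {H}.
Split {B,C,I} by δ(·,a) → {B,I} and {C}.
The partition is now stable with 6 blocks: {E} | {B,I} | {D} | {F} | {H} | {C}.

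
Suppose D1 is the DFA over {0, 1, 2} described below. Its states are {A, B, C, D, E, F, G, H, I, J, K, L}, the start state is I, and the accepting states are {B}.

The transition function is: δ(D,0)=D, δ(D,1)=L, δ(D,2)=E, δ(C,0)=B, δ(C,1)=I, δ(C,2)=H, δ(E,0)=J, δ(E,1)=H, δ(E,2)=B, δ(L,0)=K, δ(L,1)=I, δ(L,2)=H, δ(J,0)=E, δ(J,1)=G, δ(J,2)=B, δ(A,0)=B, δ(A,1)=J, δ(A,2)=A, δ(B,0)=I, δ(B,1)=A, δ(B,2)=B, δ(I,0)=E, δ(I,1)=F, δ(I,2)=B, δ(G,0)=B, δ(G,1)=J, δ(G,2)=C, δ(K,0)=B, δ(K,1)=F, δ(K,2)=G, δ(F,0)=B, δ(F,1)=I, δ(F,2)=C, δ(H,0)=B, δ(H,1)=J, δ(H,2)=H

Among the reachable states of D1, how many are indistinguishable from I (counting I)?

3

First remove the unreachable states {D,K,L}; 9 states remain.
P0 = {B} | {A,C,E,F,G,H,I,J}.
Refine {A,C,E,F,G,H,I,J} on symbol 0: members go to different blocks, giving {A,C,F,G,H} and {E,I,J}.
The partition is now stable with 3 blocks: {B} | {A,C,F,G,H} | {E,I,J}.
The equivalence class containing I is {E,I,J}, of size 3.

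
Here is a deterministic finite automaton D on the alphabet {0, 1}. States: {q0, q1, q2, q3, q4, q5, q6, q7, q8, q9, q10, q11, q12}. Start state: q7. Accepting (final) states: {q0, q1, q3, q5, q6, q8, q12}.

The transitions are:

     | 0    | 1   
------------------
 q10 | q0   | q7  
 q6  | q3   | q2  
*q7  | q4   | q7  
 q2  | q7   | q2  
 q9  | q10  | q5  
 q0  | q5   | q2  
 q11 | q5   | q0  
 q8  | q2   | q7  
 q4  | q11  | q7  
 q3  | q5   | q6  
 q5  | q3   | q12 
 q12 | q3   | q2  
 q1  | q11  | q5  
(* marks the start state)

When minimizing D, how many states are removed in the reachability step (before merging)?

BFS from q7 reaches {q0, q2, q3, q4, q5, q6, q7, q11, q12}; the 4 state(s) q1, q8, q9, q10 are never visited.

4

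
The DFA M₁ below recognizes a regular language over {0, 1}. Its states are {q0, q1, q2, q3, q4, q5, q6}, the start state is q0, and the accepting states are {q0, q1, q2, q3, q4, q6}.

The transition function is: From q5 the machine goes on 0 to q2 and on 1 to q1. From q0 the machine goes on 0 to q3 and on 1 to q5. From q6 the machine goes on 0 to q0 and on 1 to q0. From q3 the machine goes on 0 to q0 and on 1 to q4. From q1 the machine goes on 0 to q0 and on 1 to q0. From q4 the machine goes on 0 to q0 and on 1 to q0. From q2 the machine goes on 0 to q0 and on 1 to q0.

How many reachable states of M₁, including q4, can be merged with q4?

Reachable states from the start: {q0,q1,q2,q3,q4,q5}. Unreachable: {q6} — drop them.
P0 = {q0,q1,q2,q3,q4} | {q5}.
Refine {q0,q1,q2,q3,q4} on symbol 1: members go to different blocks, giving {q1,q2,q3,q4} and {q0}.
Refine {q1,q2,q3,q4} on symbol 1: members go to different blocks, giving {q1,q2,q4} and {q3}.
Stable partition: {q1,q2,q4} | {q5} | {q0} | {q3} — 4 equivalence classes.
State q4 belongs to the block {q1,q2,q4}, which has 3 states.

3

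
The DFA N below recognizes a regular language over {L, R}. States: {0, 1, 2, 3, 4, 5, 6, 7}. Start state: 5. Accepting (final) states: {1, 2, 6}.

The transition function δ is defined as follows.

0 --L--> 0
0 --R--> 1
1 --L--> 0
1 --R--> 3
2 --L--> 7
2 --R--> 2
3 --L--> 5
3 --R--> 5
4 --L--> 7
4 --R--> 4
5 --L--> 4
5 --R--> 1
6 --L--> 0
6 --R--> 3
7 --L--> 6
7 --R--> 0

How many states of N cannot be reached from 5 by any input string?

Starting at 5 and following transitions, the reachable set is {0, 1, 3, 4, 5, 6, 7}. That leaves 2 unreachable — 1 in total.

1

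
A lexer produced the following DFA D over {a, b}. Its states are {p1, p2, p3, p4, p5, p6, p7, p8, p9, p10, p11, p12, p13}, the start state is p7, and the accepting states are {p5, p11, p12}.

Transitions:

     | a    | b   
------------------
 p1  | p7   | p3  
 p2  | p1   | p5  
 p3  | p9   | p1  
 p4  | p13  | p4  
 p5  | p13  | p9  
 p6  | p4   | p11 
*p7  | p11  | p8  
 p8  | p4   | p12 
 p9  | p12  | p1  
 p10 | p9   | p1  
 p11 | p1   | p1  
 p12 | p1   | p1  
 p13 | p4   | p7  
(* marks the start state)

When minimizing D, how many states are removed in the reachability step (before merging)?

Starting at p7 and following transitions, the reachable set is {p1, p3, p4, p7, p8, p9, p11, p12, p13}. That leaves p2, p5, p6, p10 unreachable — 4 in total.

4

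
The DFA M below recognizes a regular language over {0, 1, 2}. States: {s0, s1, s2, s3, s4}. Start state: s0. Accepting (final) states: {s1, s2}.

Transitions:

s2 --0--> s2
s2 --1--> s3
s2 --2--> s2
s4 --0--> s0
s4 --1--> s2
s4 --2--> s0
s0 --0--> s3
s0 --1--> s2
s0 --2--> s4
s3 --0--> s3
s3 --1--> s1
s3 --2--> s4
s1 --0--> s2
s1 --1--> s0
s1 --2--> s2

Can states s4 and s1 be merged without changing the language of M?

No

Start with accepting vs non-accepting: {s1,s2} | {s0,s3,s4}.
Stable partition: {s1,s2} | {s0,s3,s4} — 2 equivalence classes.
s4 and s1 end up in different blocks, so they are distinguishable. For instance, the string 'ε' is accepted from only s1.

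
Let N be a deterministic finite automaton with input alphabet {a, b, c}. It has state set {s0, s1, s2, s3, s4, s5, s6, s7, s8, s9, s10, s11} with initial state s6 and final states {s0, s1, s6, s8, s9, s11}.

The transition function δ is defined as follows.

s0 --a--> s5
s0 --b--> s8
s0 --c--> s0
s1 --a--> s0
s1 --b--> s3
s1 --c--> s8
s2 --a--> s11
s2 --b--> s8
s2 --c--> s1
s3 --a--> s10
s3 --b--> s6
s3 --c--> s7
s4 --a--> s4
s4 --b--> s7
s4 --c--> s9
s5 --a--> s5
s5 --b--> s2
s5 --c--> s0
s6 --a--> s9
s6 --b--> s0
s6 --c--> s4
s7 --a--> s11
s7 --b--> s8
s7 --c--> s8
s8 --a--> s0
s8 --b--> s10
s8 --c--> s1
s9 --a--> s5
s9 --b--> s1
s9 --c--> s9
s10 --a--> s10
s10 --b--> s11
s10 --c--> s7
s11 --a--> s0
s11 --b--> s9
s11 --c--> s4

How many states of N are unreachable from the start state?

0

A breadth-first search from the start state visits every state.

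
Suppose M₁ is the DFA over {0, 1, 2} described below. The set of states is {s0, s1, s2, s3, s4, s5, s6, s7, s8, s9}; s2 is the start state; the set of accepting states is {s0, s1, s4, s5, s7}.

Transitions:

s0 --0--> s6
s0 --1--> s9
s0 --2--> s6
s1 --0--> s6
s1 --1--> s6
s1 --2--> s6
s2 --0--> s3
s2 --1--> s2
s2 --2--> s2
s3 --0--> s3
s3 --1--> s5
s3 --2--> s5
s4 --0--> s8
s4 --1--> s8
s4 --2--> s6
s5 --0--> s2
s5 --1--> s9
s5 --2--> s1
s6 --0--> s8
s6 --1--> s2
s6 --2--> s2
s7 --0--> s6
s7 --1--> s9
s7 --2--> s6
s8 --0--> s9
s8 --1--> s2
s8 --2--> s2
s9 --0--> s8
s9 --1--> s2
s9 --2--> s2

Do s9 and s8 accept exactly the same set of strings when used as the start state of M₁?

Yes

Reachable states from the start: {s1,s2,s3,s5,s6,s8,s9}. Unreachable: {s0,s4,s7} — drop them.
Initial partition by acceptance: {s1,s5} | {s2,s3,s6,s8,s9}.
On input 2, block {s1,s5} splits into {s1} and {s5}.
On input 1, block {s2,s3,s6,s8,s9} splits into {s2,s6,s8,s9} and {s3}.
On input 0, block {s2,s6,s8,s9} splits into {s6,s8,s9} and {s2}.
Stable partition: {s1} | {s6,s8,s9} | {s5} | {s3} | {s2} — 5 equivalence classes.
s9 and s8 lie in the same block of the stable partition, so they are equivalent — no string distinguishes them.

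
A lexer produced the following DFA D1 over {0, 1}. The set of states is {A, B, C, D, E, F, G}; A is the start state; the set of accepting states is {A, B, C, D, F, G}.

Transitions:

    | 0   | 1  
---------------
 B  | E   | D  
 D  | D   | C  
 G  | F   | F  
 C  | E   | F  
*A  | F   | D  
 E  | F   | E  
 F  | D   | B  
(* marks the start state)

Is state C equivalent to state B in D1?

Yes

States {G} cannot be reached from the start state, so discard them.
Initial partition by acceptance: {A,B,C,D,F} | {E}.
Refine {A,B,C,D,F} on symbol 0: members go to different blocks, giving {A,D,F} and {B,C}.
Refine {A,D,F} on symbol 1: members go to different blocks, giving {D,F} and {A}.
Stable partition: {D,F} | {E} | {B,C} | {A} — 4 equivalence classes.
C and B lie in the same block of the stable partition, so they are equivalent — no string distinguishes them.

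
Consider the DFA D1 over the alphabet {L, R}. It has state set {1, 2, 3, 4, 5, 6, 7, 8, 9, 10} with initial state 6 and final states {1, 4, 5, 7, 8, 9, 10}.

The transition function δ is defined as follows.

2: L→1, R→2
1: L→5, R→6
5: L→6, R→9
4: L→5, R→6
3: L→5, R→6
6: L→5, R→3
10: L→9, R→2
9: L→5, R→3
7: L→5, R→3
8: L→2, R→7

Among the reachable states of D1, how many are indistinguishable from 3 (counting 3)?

Reachable states from the start: {3,5,6,9}. Unreachable: {1,2,4,7,8,10} — drop them.
Initial partition by acceptance: {5,9} | {3,6}.
On input L, block {5,9} splits into {5} and {9}.
No further refinement is possible. Final partition (3 blocks): {5} | {3,6} | {9}.
The equivalence class containing 3 is {3,6}, of size 2.

2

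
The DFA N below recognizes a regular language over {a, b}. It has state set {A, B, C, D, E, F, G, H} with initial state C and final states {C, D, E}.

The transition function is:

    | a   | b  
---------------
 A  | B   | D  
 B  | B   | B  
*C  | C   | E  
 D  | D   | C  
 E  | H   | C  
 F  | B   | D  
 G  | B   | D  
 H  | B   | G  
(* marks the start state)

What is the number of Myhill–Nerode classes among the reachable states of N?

6

States {A,F} cannot be reached from the start state, so discard them.
Start with accepting vs non-accepting: {C,D,E} | {B,G,H}.
Split {C,D,E} by δ(·,a) → {C,D} and {E}.
Refine {C,D} on symbol b: members go to different blocks, giving {C} and {D}.
Refine {B,G,H} on symbol b: members go to different blocks, giving {B,H} and {G}.
On input b, block {B,H} splits into {B} and {H}.
Stable partition: {C} | {B} | {E} | {D} | {G} | {H} — 6 equivalence classes.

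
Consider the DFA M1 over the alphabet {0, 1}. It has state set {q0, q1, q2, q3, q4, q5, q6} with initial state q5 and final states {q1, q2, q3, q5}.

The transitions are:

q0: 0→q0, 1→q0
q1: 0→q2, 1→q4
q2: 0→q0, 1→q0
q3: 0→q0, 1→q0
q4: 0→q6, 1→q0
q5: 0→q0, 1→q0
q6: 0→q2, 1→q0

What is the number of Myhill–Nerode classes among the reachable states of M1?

Reachable states from the start: {q0,q5}. Unreachable: {q1,q2,q3,q4,q6} — drop them.
Initial partition by acceptance: {q5} | {q0}.
Stable partition: {q5} | {q0} — 2 equivalence classes.

2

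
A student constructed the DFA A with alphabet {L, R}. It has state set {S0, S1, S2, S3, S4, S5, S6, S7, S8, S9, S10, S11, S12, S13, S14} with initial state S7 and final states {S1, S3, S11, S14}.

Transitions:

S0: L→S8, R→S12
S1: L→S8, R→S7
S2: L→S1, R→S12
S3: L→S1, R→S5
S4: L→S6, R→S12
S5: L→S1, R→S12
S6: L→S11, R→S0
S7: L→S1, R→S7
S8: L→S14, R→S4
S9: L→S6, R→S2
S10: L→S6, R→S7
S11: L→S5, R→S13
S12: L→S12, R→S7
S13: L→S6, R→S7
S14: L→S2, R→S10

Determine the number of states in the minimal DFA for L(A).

Reachable states from the start: {S0,S1,S2,S4,S5,S6,S7,S8,S10,S11,S12,S13,S14}. Unreachable: {S3,S9} — drop them.
Start with accepting vs non-accepting: {S1,S11,S14} | {S0,S2,S4,S5,S6,S7,S8,S10,S12,S13}.
On input L, block {S0,S2,S4,S5,S6,S7,S8,S10,S12,S13} splits into {S0,S4,S10,S12,S13} and {S2,S5,S6,S7,S8}.
Refine {S1,S11,S14} on symbol R: members go to different blocks, giving {S11,S14} and {S1}.
Split {S0,S4,S10,S12,S13} by δ(·,L) → {S0,S4,S10,S13} and {S12}.
On input R, block {S0,S4,S10,S13} splits into {S0,S4} and {S10,S13}.
Split {S2,S5,S6,S7,S8} by δ(·,L) → {S2,S5,S7} and {S6,S8}.
On input R, block {S2,S5,S7} splits into {S2,S5} and {S7}.
Stable partition: {S11,S14} | {S0,S4} | {S2,S5} | {S1} | {S12} | {S10,S13} | {S6,S8} | {S7} — 8 equivalence classes.

8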